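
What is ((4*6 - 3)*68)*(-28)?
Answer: -39984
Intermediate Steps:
((4*6 - 3)*68)*(-28) = ((24 - 3)*68)*(-28) = (21*68)*(-28) = 1428*(-28) = -39984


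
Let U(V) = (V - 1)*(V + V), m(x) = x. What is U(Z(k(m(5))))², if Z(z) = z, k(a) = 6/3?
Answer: 16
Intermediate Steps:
k(a) = 2 (k(a) = 6*(⅓) = 2)
U(V) = 2*V*(-1 + V) (U(V) = (-1 + V)*(2*V) = 2*V*(-1 + V))
U(Z(k(m(5))))² = (2*2*(-1 + 2))² = (2*2*1)² = 4² = 16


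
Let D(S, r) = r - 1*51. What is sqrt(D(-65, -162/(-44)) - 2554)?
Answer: I*sqrt(1259038)/22 ≈ 51.003*I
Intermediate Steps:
D(S, r) = -51 + r (D(S, r) = r - 51 = -51 + r)
sqrt(D(-65, -162/(-44)) - 2554) = sqrt((-51 - 162/(-44)) - 2554) = sqrt((-51 - 162*(-1/44)) - 2554) = sqrt((-51 + 81/22) - 2554) = sqrt(-1041/22 - 2554) = sqrt(-57229/22) = I*sqrt(1259038)/22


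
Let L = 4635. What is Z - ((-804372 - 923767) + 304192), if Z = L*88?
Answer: 1831827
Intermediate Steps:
Z = 407880 (Z = 4635*88 = 407880)
Z - ((-804372 - 923767) + 304192) = 407880 - ((-804372 - 923767) + 304192) = 407880 - (-1728139 + 304192) = 407880 - 1*(-1423947) = 407880 + 1423947 = 1831827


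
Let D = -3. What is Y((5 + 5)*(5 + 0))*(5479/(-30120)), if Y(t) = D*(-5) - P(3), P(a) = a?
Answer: -5479/2510 ≈ -2.1829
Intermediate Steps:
Y(t) = 12 (Y(t) = -3*(-5) - 1*3 = 15 - 3 = 12)
Y((5 + 5)*(5 + 0))*(5479/(-30120)) = 12*(5479/(-30120)) = 12*(5479*(-1/30120)) = 12*(-5479/30120) = -5479/2510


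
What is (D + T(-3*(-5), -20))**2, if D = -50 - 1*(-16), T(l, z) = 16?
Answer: 324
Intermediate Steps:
D = -34 (D = -50 + 16 = -34)
(D + T(-3*(-5), -20))**2 = (-34 + 16)**2 = (-18)**2 = 324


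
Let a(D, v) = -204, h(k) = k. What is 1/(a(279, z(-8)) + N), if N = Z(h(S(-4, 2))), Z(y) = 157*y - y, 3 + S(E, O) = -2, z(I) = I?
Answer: -1/984 ≈ -0.0010163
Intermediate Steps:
S(E, O) = -5 (S(E, O) = -3 - 2 = -5)
Z(y) = 156*y
N = -780 (N = 156*(-5) = -780)
1/(a(279, z(-8)) + N) = 1/(-204 - 780) = 1/(-984) = -1/984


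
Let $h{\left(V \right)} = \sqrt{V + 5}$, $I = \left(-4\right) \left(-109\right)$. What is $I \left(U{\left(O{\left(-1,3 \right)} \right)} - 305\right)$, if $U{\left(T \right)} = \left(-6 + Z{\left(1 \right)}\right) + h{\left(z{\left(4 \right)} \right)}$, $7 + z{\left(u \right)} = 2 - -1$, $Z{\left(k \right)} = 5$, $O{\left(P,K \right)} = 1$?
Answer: $-132980$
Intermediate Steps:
$I = 436$
$z{\left(u \right)} = -4$ ($z{\left(u \right)} = -7 + \left(2 - -1\right) = -7 + \left(2 + 1\right) = -7 + 3 = -4$)
$h{\left(V \right)} = \sqrt{5 + V}$
$U{\left(T \right)} = 0$ ($U{\left(T \right)} = \left(-6 + 5\right) + \sqrt{5 - 4} = -1 + \sqrt{1} = -1 + 1 = 0$)
$I \left(U{\left(O{\left(-1,3 \right)} \right)} - 305\right) = 436 \left(0 - 305\right) = 436 \left(-305\right) = -132980$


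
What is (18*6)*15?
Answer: 1620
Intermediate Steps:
(18*6)*15 = 108*15 = 1620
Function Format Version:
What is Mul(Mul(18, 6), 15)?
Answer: 1620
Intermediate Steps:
Mul(Mul(18, 6), 15) = Mul(108, 15) = 1620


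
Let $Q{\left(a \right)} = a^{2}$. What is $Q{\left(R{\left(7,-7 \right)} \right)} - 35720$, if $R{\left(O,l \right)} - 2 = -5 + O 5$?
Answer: $-34696$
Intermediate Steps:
$R{\left(O,l \right)} = -3 + 5 O$ ($R{\left(O,l \right)} = 2 + \left(-5 + O 5\right) = 2 + \left(-5 + 5 O\right) = -3 + 5 O$)
$Q{\left(R{\left(7,-7 \right)} \right)} - 35720 = \left(-3 + 5 \cdot 7\right)^{2} - 35720 = \left(-3 + 35\right)^{2} - 35720 = 32^{2} - 35720 = 1024 - 35720 = -34696$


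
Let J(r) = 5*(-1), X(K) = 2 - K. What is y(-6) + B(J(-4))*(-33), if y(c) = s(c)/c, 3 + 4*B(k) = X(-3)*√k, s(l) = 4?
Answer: 289/12 - 165*I*√5/4 ≈ 24.083 - 92.238*I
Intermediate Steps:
J(r) = -5
B(k) = -¾ + 5*√k/4 (B(k) = -¾ + ((2 - 1*(-3))*√k)/4 = -¾ + ((2 + 3)*√k)/4 = -¾ + (5*√k)/4 = -¾ + 5*√k/4)
y(c) = 4/c
y(-6) + B(J(-4))*(-33) = 4/(-6) + (-¾ + 5*√(-5)/4)*(-33) = 4*(-⅙) + (-¾ + 5*(I*√5)/4)*(-33) = -⅔ + (-¾ + 5*I*√5/4)*(-33) = -⅔ + (99/4 - 165*I*√5/4) = 289/12 - 165*I*√5/4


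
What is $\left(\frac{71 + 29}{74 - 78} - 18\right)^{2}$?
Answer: $1849$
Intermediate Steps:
$\left(\frac{71 + 29}{74 - 78} - 18\right)^{2} = \left(\frac{100}{-4} - 18\right)^{2} = \left(100 \left(- \frac{1}{4}\right) - 18\right)^{2} = \left(-25 - 18\right)^{2} = \left(-43\right)^{2} = 1849$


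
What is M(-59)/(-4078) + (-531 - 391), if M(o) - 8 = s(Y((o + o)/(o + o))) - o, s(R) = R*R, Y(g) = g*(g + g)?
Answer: -3759987/4078 ≈ -922.02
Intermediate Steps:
Y(g) = 2*g**2 (Y(g) = g*(2*g) = 2*g**2)
s(R) = R**2
M(o) = 12 - o (M(o) = 8 + ((2*((o + o)/(o + o))**2)**2 - o) = 8 + ((2*((2*o)/((2*o)))**2)**2 - o) = 8 + ((2*((2*o)*(1/(2*o)))**2)**2 - o) = 8 + ((2*1**2)**2 - o) = 8 + ((2*1)**2 - o) = 8 + (2**2 - o) = 8 + (4 - o) = 12 - o)
M(-59)/(-4078) + (-531 - 391) = (12 - 1*(-59))/(-4078) + (-531 - 391) = (12 + 59)*(-1/4078) - 922 = 71*(-1/4078) - 922 = -71/4078 - 922 = -3759987/4078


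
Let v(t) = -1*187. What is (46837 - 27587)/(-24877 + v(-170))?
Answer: -9625/12532 ≈ -0.76803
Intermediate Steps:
v(t) = -187
(46837 - 27587)/(-24877 + v(-170)) = (46837 - 27587)/(-24877 - 187) = 19250/(-25064) = 19250*(-1/25064) = -9625/12532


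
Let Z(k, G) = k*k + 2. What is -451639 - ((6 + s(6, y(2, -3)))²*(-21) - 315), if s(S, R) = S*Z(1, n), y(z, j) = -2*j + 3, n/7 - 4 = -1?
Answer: -439228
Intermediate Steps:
n = 21 (n = 28 + 7*(-1) = 28 - 7 = 21)
y(z, j) = 3 - 2*j
Z(k, G) = 2 + k² (Z(k, G) = k² + 2 = 2 + k²)
s(S, R) = 3*S (s(S, R) = S*(2 + 1²) = S*(2 + 1) = S*3 = 3*S)
-451639 - ((6 + s(6, y(2, -3)))²*(-21) - 315) = -451639 - ((6 + 3*6)²*(-21) - 315) = -451639 - ((6 + 18)²*(-21) - 315) = -451639 - (24²*(-21) - 315) = -451639 - (576*(-21) - 315) = -451639 - (-12096 - 315) = -451639 - 1*(-12411) = -451639 + 12411 = -439228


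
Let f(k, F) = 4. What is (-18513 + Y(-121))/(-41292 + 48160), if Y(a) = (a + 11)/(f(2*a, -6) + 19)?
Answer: -425909/157964 ≈ -2.6962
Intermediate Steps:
Y(a) = 11/23 + a/23 (Y(a) = (a + 11)/(4 + 19) = (11 + a)/23 = (11 + a)*(1/23) = 11/23 + a/23)
(-18513 + Y(-121))/(-41292 + 48160) = (-18513 + (11/23 + (1/23)*(-121)))/(-41292 + 48160) = (-18513 + (11/23 - 121/23))/6868 = (-18513 - 110/23)*(1/6868) = -425909/23*1/6868 = -425909/157964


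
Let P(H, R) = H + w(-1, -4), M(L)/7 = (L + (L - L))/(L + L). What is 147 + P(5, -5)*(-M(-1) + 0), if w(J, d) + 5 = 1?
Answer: 287/2 ≈ 143.50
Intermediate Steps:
M(L) = 7/2 (M(L) = 7*((L + (L - L))/(L + L)) = 7*((L + 0)/((2*L))) = 7*(L*(1/(2*L))) = 7*(½) = 7/2)
w(J, d) = -4 (w(J, d) = -5 + 1 = -4)
P(H, R) = -4 + H (P(H, R) = H - 4 = -4 + H)
147 + P(5, -5)*(-M(-1) + 0) = 147 + (-4 + 5)*(-1*7/2 + 0) = 147 + 1*(-7/2 + 0) = 147 + 1*(-7/2) = 147 - 7/2 = 287/2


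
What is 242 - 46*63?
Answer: -2656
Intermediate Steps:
242 - 46*63 = 242 - 2898 = -2656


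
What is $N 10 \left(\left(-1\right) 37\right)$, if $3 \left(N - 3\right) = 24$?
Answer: $-4070$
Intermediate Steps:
$N = 11$ ($N = 3 + \frac{1}{3} \cdot 24 = 3 + 8 = 11$)
$N 10 \left(\left(-1\right) 37\right) = 11 \cdot 10 \left(\left(-1\right) 37\right) = 110 \left(-37\right) = -4070$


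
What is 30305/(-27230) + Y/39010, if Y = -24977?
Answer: -93116088/53112115 ≈ -1.7532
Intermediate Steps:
30305/(-27230) + Y/39010 = 30305/(-27230) - 24977/39010 = 30305*(-1/27230) - 24977*1/39010 = -6061/5446 - 24977/39010 = -93116088/53112115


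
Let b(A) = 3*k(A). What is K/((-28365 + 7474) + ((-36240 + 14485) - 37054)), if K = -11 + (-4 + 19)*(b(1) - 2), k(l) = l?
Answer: -1/19925 ≈ -5.0188e-5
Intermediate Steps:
b(A) = 3*A
K = 4 (K = -11 + (-4 + 19)*(3*1 - 2) = -11 + 15*(3 - 2) = -11 + 15*1 = -11 + 15 = 4)
K/((-28365 + 7474) + ((-36240 + 14485) - 37054)) = 4/((-28365 + 7474) + ((-36240 + 14485) - 37054)) = 4/(-20891 + (-21755 - 37054)) = 4/(-20891 - 58809) = 4/(-79700) = -1/79700*4 = -1/19925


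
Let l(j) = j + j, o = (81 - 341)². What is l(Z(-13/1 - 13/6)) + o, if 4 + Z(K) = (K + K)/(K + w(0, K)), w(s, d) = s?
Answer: 67596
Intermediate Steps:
Z(K) = -2 (Z(K) = -4 + (K + K)/(K + 0) = -4 + (2*K)/K = -4 + 2 = -2)
o = 67600 (o = (-260)² = 67600)
l(j) = 2*j
l(Z(-13/1 - 13/6)) + o = 2*(-2) + 67600 = -4 + 67600 = 67596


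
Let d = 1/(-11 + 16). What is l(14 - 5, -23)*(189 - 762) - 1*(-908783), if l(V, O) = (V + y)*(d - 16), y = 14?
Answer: 5585056/5 ≈ 1.1170e+6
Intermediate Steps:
d = ⅕ (d = 1/5 = ⅕ ≈ 0.20000)
l(V, O) = -1106/5 - 79*V/5 (l(V, O) = (V + 14)*(⅕ - 16) = (14 + V)*(-79/5) = -1106/5 - 79*V/5)
l(14 - 5, -23)*(189 - 762) - 1*(-908783) = (-1106/5 - 79*(14 - 5)/5)*(189 - 762) - 1*(-908783) = (-1106/5 - 79/5*9)*(-573) + 908783 = (-1106/5 - 711/5)*(-573) + 908783 = -1817/5*(-573) + 908783 = 1041141/5 + 908783 = 5585056/5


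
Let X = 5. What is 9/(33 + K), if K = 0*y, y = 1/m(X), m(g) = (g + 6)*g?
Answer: 3/11 ≈ 0.27273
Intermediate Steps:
m(g) = g*(6 + g) (m(g) = (6 + g)*g = g*(6 + g))
y = 1/55 (y = 1/(5*(6 + 5)) = 1/(5*11) = 1/55 ≈ 0.018182)
K = 0 (K = 0*(1/55) = 0)
9/(33 + K) = 9/(33 + 0) = 9/33 = (1/33)*9 = 3/11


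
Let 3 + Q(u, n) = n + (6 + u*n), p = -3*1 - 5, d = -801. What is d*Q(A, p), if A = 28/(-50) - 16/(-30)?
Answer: 95853/25 ≈ 3834.1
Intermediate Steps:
A = -2/75 (A = 28*(-1/50) - 16*(-1/30) = -14/25 + 8/15 = -2/75 ≈ -0.026667)
p = -8 (p = -3 - 5 = -8)
Q(u, n) = 3 + n + n*u (Q(u, n) = -3 + (n + (6 + u*n)) = -3 + (n + (6 + n*u)) = -3 + (6 + n + n*u) = 3 + n + n*u)
d*Q(A, p) = -801*(3 - 8 - 8*(-2/75)) = -801*(3 - 8 + 16/75) = -801*(-359/75) = 95853/25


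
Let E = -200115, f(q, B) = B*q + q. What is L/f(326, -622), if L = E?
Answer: 22235/22494 ≈ 0.98849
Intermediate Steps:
f(q, B) = q + B*q
L = -200115
L/f(326, -622) = -200115*1/(326*(1 - 622)) = -200115/(326*(-621)) = -200115/(-202446) = -200115*(-1/202446) = 22235/22494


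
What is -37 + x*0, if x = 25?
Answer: -37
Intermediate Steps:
-37 + x*0 = -37 + 25*0 = -37 + 0 = -37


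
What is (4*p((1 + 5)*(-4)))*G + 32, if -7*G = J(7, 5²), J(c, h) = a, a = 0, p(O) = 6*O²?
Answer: 32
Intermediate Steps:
J(c, h) = 0
G = 0 (G = -⅐*0 = 0)
(4*p((1 + 5)*(-4)))*G + 32 = (4*(6*((1 + 5)*(-4))²))*0 + 32 = (4*(6*(6*(-4))²))*0 + 32 = (4*(6*(-24)²))*0 + 32 = (4*(6*576))*0 + 32 = (4*3456)*0 + 32 = 13824*0 + 32 = 0 + 32 = 32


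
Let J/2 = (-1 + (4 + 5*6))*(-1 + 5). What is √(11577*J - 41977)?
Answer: √3014351 ≈ 1736.2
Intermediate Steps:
J = 264 (J = 2*((-1 + (4 + 5*6))*(-1 + 5)) = 2*((-1 + (4 + 30))*4) = 2*((-1 + 34)*4) = 2*(33*4) = 2*132 = 264)
√(11577*J - 41977) = √(11577*264 - 41977) = √(3056328 - 41977) = √3014351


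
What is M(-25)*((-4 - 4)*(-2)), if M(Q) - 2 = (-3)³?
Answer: -400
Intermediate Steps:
M(Q) = -25 (M(Q) = 2 + (-3)³ = 2 - 27 = -25)
M(-25)*((-4 - 4)*(-2)) = -25*(-4 - 4)*(-2) = -(-200)*(-2) = -25*16 = -400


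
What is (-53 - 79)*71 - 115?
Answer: -9487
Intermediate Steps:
(-53 - 79)*71 - 115 = -132*71 - 115 = -9372 - 115 = -9487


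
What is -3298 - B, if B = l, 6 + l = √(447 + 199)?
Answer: -3292 - √646 ≈ -3317.4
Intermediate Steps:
l = -6 + √646 (l = -6 + √(447 + 199) = -6 + √646 ≈ 19.417)
B = -6 + √646 ≈ 19.417
-3298 - B = -3298 - (-6 + √646) = -3298 + (6 - √646) = -3292 - √646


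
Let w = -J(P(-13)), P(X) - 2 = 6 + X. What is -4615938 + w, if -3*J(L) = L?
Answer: -13847819/3 ≈ -4.6159e+6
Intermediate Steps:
P(X) = 8 + X (P(X) = 2 + (6 + X) = 8 + X)
J(L) = -L/3
w = -5/3 (w = -(-1)*(8 - 13)/3 = -(-1)*(-5)/3 = -1*5/3 = -5/3 ≈ -1.6667)
-4615938 + w = -4615938 - 5/3 = -13847819/3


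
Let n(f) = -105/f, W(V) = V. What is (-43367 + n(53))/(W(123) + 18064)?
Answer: -176812/74147 ≈ -2.3846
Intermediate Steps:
(-43367 + n(53))/(W(123) + 18064) = (-43367 - 105/53)/(123 + 18064) = (-43367 - 105*1/53)/18187 = (-43367 - 105/53)*(1/18187) = -2298556/53*1/18187 = -176812/74147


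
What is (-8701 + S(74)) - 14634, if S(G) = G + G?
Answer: -23187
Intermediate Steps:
S(G) = 2*G
(-8701 + S(74)) - 14634 = (-8701 + 2*74) - 14634 = (-8701 + 148) - 14634 = -8553 - 14634 = -23187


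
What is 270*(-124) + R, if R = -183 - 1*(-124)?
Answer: -33539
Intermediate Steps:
R = -59 (R = -183 + 124 = -59)
270*(-124) + R = 270*(-124) - 59 = -33480 - 59 = -33539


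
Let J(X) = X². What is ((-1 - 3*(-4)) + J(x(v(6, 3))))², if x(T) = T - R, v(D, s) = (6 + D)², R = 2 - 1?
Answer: 418611600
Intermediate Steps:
R = 1
x(T) = -1 + T (x(T) = T - 1*1 = T - 1 = -1 + T)
((-1 - 3*(-4)) + J(x(v(6, 3))))² = ((-1 - 3*(-4)) + (-1 + (6 + 6)²)²)² = ((-1 + 12) + (-1 + 12²)²)² = (11 + (-1 + 144)²)² = (11 + 143²)² = (11 + 20449)² = 20460² = 418611600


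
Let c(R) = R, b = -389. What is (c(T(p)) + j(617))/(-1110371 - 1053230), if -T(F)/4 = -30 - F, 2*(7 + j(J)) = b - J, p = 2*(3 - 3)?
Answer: 390/2163601 ≈ 0.00018026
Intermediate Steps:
p = 0 (p = 2*0 = 0)
j(J) = -403/2 - J/2 (j(J) = -7 + (-389 - J)/2 = -7 + (-389/2 - J/2) = -403/2 - J/2)
T(F) = 120 + 4*F (T(F) = -4*(-30 - F) = 120 + 4*F)
(c(T(p)) + j(617))/(-1110371 - 1053230) = ((120 + 4*0) + (-403/2 - 1/2*617))/(-1110371 - 1053230) = ((120 + 0) + (-403/2 - 617/2))/(-2163601) = (120 - 510)*(-1/2163601) = -390*(-1/2163601) = 390/2163601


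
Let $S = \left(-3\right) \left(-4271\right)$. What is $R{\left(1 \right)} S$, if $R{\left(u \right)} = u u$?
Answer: $12813$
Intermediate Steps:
$R{\left(u \right)} = u^{2}$
$S = 12813$
$R{\left(1 \right)} S = 1^{2} \cdot 12813 = 1 \cdot 12813 = 12813$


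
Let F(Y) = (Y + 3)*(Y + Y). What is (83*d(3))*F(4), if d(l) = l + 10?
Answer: 60424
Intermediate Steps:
d(l) = 10 + l
F(Y) = 2*Y*(3 + Y) (F(Y) = (3 + Y)*(2*Y) = 2*Y*(3 + Y))
(83*d(3))*F(4) = (83*(10 + 3))*(2*4*(3 + 4)) = (83*13)*(2*4*7) = 1079*56 = 60424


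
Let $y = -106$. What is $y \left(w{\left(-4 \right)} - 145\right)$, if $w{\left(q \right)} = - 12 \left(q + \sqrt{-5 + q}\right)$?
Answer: $10282 + 3816 i \approx 10282.0 + 3816.0 i$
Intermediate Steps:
$w{\left(q \right)} = - 12 q - 12 \sqrt{-5 + q}$
$y \left(w{\left(-4 \right)} - 145\right) = - 106 \left(\left(\left(-12\right) \left(-4\right) - 12 \sqrt{-5 - 4}\right) - 145\right) = - 106 \left(\left(48 - 12 \sqrt{-9}\right) - 145\right) = - 106 \left(\left(48 - 12 \cdot 3 i\right) - 145\right) = - 106 \left(\left(48 - 36 i\right) - 145\right) = - 106 \left(-97 - 36 i\right) = 10282 + 3816 i$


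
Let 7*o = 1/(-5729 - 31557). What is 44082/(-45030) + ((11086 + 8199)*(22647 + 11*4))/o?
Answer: -10850274351552743/95 ≈ -1.1421e+14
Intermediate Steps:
o = -1/261002 (o = 1/(7*(-5729 - 31557)) = (⅐)/(-37286) = (⅐)*(-1/37286) = -1/261002 ≈ -3.8314e-6)
44082/(-45030) + ((11086 + 8199)*(22647 + 11*4))/o = 44082/(-45030) + ((11086 + 8199)*(22647 + 11*4))/(-1/261002) = 44082*(-1/45030) + (19285*(22647 + 44))*(-261002) = -93/95 + (19285*22691)*(-261002) = -93/95 + 437595935*(-261002) = -93/95 - 114213414226870 = -10850274351552743/95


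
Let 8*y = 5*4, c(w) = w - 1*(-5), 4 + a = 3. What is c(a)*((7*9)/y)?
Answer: 504/5 ≈ 100.80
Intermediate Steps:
a = -1 (a = -4 + 3 = -1)
c(w) = 5 + w (c(w) = w + 5 = 5 + w)
y = 5/2 (y = (5*4)/8 = (⅛)*20 = 5/2 ≈ 2.5000)
c(a)*((7*9)/y) = (5 - 1)*((7*9)/(5/2)) = 4*(63*(⅖)) = 4*(126/5) = 504/5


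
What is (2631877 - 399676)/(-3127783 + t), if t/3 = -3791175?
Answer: -2232201/14501308 ≈ -0.15393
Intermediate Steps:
t = -11373525 (t = 3*(-3791175) = -11373525)
(2631877 - 399676)/(-3127783 + t) = (2631877 - 399676)/(-3127783 - 11373525) = 2232201/(-14501308) = 2232201*(-1/14501308) = -2232201/14501308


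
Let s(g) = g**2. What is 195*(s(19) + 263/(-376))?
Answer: 26417235/376 ≈ 70259.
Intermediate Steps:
195*(s(19) + 263/(-376)) = 195*(19**2 + 263/(-376)) = 195*(361 + 263*(-1/376)) = 195*(361 - 263/376) = 195*(135473/376) = 26417235/376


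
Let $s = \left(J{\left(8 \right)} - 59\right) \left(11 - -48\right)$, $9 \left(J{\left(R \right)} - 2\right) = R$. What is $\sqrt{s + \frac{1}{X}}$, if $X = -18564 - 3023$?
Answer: $\frac{i \sqrt{13884427557638}}{64761} \approx 57.537 i$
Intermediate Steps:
$X = -21587$ ($X = -18564 - 3023 = -21587$)
$J{\left(R \right)} = 2 + \frac{R}{9}$
$s = - \frac{29795}{9}$ ($s = \left(\left(2 + \frac{1}{9} \cdot 8\right) - 59\right) \left(11 - -48\right) = \left(\left(2 + \frac{8}{9}\right) - 59\right) \left(11 + 48\right) = \left(\frac{26}{9} - 59\right) 59 = \left(- \frac{505}{9}\right) 59 = - \frac{29795}{9} \approx -3310.6$)
$\sqrt{s + \frac{1}{X}} = \sqrt{- \frac{29795}{9} + \frac{1}{-21587}} = \sqrt{- \frac{29795}{9} - \frac{1}{21587}} = \sqrt{- \frac{643184674}{194283}} = \frac{i \sqrt{13884427557638}}{64761}$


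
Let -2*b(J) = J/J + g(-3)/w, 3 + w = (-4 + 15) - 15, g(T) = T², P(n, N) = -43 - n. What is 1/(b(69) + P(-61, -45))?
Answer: 7/127 ≈ 0.055118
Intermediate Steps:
w = -7 (w = -3 + ((-4 + 15) - 15) = -3 + (11 - 15) = -3 - 4 = -7)
b(J) = ⅐ (b(J) = -(J/J + (-3)²/(-7))/2 = -(1 + 9*(-⅐))/2 = -(1 - 9/7)/2 = -½*(-2/7) = ⅐)
1/(b(69) + P(-61, -45)) = 1/(⅐ + (-43 - 1*(-61))) = 1/(⅐ + (-43 + 61)) = 1/(⅐ + 18) = 1/(127/7) = 7/127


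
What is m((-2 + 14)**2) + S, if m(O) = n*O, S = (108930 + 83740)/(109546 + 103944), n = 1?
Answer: 3093523/21349 ≈ 144.90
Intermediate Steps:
S = 19267/21349 (S = 192670/213490 = 192670*(1/213490) = 19267/21349 ≈ 0.90248)
m(O) = O (m(O) = 1*O = O)
m((-2 + 14)**2) + S = (-2 + 14)**2 + 19267/21349 = 12**2 + 19267/21349 = 144 + 19267/21349 = 3093523/21349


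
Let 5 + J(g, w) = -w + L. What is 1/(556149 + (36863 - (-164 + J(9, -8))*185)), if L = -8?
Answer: 1/624277 ≈ 1.6019e-6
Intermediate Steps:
J(g, w) = -13 - w (J(g, w) = -5 + (-w - 8) = -5 + (-8 - w) = -13 - w)
1/(556149 + (36863 - (-164 + J(9, -8))*185)) = 1/(556149 + (36863 - (-164 + (-13 - 1*(-8)))*185)) = 1/(556149 + (36863 - (-164 + (-13 + 8))*185)) = 1/(556149 + (36863 - (-164 - 5)*185)) = 1/(556149 + (36863 - (-169)*185)) = 1/(556149 + (36863 - 1*(-31265))) = 1/(556149 + (36863 + 31265)) = 1/(556149 + 68128) = 1/624277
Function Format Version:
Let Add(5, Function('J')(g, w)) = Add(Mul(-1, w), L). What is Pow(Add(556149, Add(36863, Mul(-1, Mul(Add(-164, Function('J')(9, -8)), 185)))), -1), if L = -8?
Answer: Rational(1, 624277) ≈ 1.6019e-6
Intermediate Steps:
Function('J')(g, w) = Add(-13, Mul(-1, w)) (Function('J')(g, w) = Add(-5, Add(Mul(-1, w), -8)) = Add(-5, Add(-8, Mul(-1, w))) = Add(-13, Mul(-1, w)))
Pow(Add(556149, Add(36863, Mul(-1, Mul(Add(-164, Function('J')(9, -8)), 185)))), -1) = Pow(Add(556149, Add(36863, Mul(-1, Mul(Add(-164, Add(-13, Mul(-1, -8))), 185)))), -1) = Pow(Add(556149, Add(36863, Mul(-1, Mul(Add(-164, Add(-13, 8)), 185)))), -1) = Pow(Add(556149, Add(36863, Mul(-1, Mul(Add(-164, -5), 185)))), -1) = Pow(Add(556149, Add(36863, Mul(-1, Mul(-169, 185)))), -1) = Pow(Add(556149, Add(36863, Mul(-1, -31265))), -1) = Pow(Add(556149, Add(36863, 31265)), -1) = Pow(Add(556149, 68128), -1) = Pow(624277, -1) = Rational(1, 624277)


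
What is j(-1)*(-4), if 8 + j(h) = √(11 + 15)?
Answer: 32 - 4*√26 ≈ 11.604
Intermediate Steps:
j(h) = -8 + √26 (j(h) = -8 + √(11 + 15) = -8 + √26)
j(-1)*(-4) = (-8 + √26)*(-4) = 32 - 4*√26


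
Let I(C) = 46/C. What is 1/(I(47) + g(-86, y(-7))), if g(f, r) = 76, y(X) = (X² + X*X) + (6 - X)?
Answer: 47/3618 ≈ 0.012991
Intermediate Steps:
y(X) = 6 - X + 2*X² (y(X) = (X² + X²) + (6 - X) = 2*X² + (6 - X) = 6 - X + 2*X²)
1/(I(47) + g(-86, y(-7))) = 1/(46/47 + 76) = 1/(3618/47) = 47/3618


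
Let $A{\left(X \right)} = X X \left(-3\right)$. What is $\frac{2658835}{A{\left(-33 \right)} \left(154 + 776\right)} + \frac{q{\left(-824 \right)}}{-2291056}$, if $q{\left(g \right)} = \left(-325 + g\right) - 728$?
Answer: $- \frac{608583697189}{696093835536} \approx -0.87428$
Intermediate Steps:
$A{\left(X \right)} = - 3 X^{2}$ ($A{\left(X \right)} = X^{2} \left(-3\right) = - 3 X^{2}$)
$q{\left(g \right)} = -1053 + g$
$\frac{2658835}{A{\left(-33 \right)} \left(154 + 776\right)} + \frac{q{\left(-824 \right)}}{-2291056} = \frac{2658835}{- 3 \left(-33\right)^{2} \left(154 + 776\right)} + \frac{-1053 - 824}{-2291056} = \frac{2658835}{\left(-3\right) 1089 \cdot 930} - - \frac{1877}{2291056} = \frac{2658835}{\left(-3267\right) 930} + \frac{1877}{2291056} = \frac{2658835}{-3038310} + \frac{1877}{2291056} = 2658835 \left(- \frac{1}{3038310}\right) + \frac{1877}{2291056} = - \frac{531767}{607662} + \frac{1877}{2291056} = - \frac{608583697189}{696093835536}$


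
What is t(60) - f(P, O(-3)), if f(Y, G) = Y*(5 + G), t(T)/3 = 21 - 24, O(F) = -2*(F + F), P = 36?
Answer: -621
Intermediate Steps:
O(F) = -4*F
t(T) = -9 (t(T) = 3*(21 - 24) = 3*(-3) = -9)
t(60) - f(P, O(-3)) = -9 - 36*(5 - 4*(-3)) = -9 - 36*(5 + 12) = -9 - 36*17 = -9 - 1*612 = -9 - 612 = -621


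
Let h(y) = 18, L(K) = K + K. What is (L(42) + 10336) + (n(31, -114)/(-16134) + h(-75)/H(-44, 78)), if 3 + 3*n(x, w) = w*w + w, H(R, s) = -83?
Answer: 4651001503/446374 ≈ 10420.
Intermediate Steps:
L(K) = 2*K
n(x, w) = -1 + w/3 + w²/3 (n(x, w) = -1 + (w*w + w)/3 = -1 + (w² + w)/3 = -1 + (w + w²)/3 = -1 + (w/3 + w²/3) = -1 + w/3 + w²/3)
(L(42) + 10336) + (n(31, -114)/(-16134) + h(-75)/H(-44, 78)) = (2*42 + 10336) + ((-1 + (⅓)*(-114) + (⅓)*(-114)²)/(-16134) + 18/(-83)) = (84 + 10336) + ((-1 - 38 + (⅓)*12996)*(-1/16134) + 18*(-1/83)) = 10420 + ((-1 - 38 + 4332)*(-1/16134) - 18/83) = 10420 + (4293*(-1/16134) - 18/83) = 10420 + (-1431/5378 - 18/83) = 10420 - 215577/446374 = 4651001503/446374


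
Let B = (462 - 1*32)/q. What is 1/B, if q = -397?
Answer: -397/430 ≈ -0.92326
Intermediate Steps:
B = -430/397 (B = (462 - 1*32)/(-397) = (462 - 32)*(-1/397) = 430*(-1/397) = -430/397 ≈ -1.0831)
1/B = 1/(-430/397) = -397/430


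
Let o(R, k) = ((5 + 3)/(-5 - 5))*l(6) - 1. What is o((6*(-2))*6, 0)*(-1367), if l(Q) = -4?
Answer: -15037/5 ≈ -3007.4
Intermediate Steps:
o(R, k) = 11/5 (o(R, k) = ((5 + 3)/(-5 - 5))*(-4) - 1 = (8/(-10))*(-4) - 1 = (8*(-⅒))*(-4) - 1 = -⅘*(-4) - 1 = 16/5 - 1 = 11/5)
o((6*(-2))*6, 0)*(-1367) = (11/5)*(-1367) = -15037/5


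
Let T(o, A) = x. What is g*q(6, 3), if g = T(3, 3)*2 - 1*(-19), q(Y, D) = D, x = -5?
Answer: 27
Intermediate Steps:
T(o, A) = -5
g = 9 (g = -5*2 - 1*(-19) = -10 + 19 = 9)
g*q(6, 3) = 9*3 = 27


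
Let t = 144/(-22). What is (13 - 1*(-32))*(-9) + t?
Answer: -4527/11 ≈ -411.55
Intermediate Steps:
t = -72/11 (t = 144*(-1/22) = -72/11 ≈ -6.5455)
(13 - 1*(-32))*(-9) + t = (13 - 1*(-32))*(-9) - 72/11 = (13 + 32)*(-9) - 72/11 = 45*(-9) - 72/11 = -405 - 72/11 = -4527/11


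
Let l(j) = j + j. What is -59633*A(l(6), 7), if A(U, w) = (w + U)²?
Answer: -21527513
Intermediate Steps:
l(j) = 2*j
A(U, w) = (U + w)²
-59633*A(l(6), 7) = -59633*(2*6 + 7)² = -59633*(12 + 7)² = -59633*19² = -59633*361 = -21527513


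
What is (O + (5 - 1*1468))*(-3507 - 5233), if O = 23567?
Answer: -193188960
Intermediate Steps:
(O + (5 - 1*1468))*(-3507 - 5233) = (23567 + (5 - 1*1468))*(-3507 - 5233) = (23567 + (5 - 1468))*(-8740) = (23567 - 1463)*(-8740) = 22104*(-8740) = -193188960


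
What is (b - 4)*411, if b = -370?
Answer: -153714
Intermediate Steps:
(b - 4)*411 = (-370 - 4)*411 = -374*411 = -153714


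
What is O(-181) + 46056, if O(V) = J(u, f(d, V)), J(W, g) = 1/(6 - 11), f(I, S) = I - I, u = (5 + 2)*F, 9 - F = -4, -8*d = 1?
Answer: 230279/5 ≈ 46056.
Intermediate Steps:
d = -1/8 (d = -1/8*1 = -1/8 ≈ -0.12500)
F = 13 (F = 9 - 1*(-4) = 9 + 4 = 13)
u = 91 (u = (5 + 2)*13 = 7*13 = 91)
f(I, S) = 0
J(W, g) = -1/5 (J(W, g) = 1/(-5) = -1/5)
O(V) = -1/5
O(-181) + 46056 = -1/5 + 46056 = 230279/5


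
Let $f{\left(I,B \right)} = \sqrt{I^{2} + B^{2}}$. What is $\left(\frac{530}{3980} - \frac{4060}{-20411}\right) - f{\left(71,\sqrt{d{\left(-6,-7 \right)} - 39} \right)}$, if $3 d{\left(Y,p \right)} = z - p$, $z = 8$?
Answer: $\frac{2697663}{8123578} - \sqrt{5007} \approx -70.428$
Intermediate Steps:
$d{\left(Y,p \right)} = \frac{8}{3} - \frac{p}{3}$ ($d{\left(Y,p \right)} = \frac{8 - p}{3} = \frac{8}{3} - \frac{p}{3}$)
$f{\left(I,B \right)} = \sqrt{B^{2} + I^{2}}$
$\left(\frac{530}{3980} - \frac{4060}{-20411}\right) - f{\left(71,\sqrt{d{\left(-6,-7 \right)} - 39} \right)} = \left(\frac{530}{3980} - \frac{4060}{-20411}\right) - \sqrt{\left(\sqrt{\left(\frac{8}{3} - - \frac{7}{3}\right) - 39}\right)^{2} + 71^{2}} = \left(530 \cdot \frac{1}{3980} - - \frac{4060}{20411}\right) - \sqrt{\left(\sqrt{\left(\frac{8}{3} + \frac{7}{3}\right) - 39}\right)^{2} + 5041} = \left(\frac{53}{398} + \frac{4060}{20411}\right) - \sqrt{\left(\sqrt{5 - 39}\right)^{2} + 5041} = \frac{2697663}{8123578} - \sqrt{\left(\sqrt{-34}\right)^{2} + 5041} = \frac{2697663}{8123578} - \sqrt{\left(i \sqrt{34}\right)^{2} + 5041} = \frac{2697663}{8123578} - \sqrt{-34 + 5041} = \frac{2697663}{8123578} - \sqrt{5007}$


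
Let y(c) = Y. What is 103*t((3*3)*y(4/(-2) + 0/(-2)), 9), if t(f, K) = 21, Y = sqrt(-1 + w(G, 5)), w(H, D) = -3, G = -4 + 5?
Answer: 2163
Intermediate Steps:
G = 1
Y = 2*I (Y = sqrt(-1 - 3) = sqrt(-4) = 2*I ≈ 2.0*I)
y(c) = 2*I
103*t((3*3)*y(4/(-2) + 0/(-2)), 9) = 103*21 = 2163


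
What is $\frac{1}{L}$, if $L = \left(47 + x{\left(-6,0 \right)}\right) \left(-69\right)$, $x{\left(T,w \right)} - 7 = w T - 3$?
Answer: $- \frac{1}{3519} \approx -0.00028417$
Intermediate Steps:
$x{\left(T,w \right)} = 4 + T w$ ($x{\left(T,w \right)} = 7 + \left(w T - 3\right) = 7 + \left(T w - 3\right) = 7 + \left(-3 + T w\right) = 4 + T w$)
$L = -3519$ ($L = \left(47 + \left(4 - 0\right)\right) \left(-69\right) = \left(47 + \left(4 + 0\right)\right) \left(-69\right) = \left(47 + 4\right) \left(-69\right) = 51 \left(-69\right) = -3519$)
$\frac{1}{L} = \frac{1}{-3519} = - \frac{1}{3519}$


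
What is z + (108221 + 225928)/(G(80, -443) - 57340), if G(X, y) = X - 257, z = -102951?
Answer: -5921766816/57517 ≈ -1.0296e+5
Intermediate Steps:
G(X, y) = -257 + X
z + (108221 + 225928)/(G(80, -443) - 57340) = -102951 + (108221 + 225928)/((-257 + 80) - 57340) = -102951 + 334149/(-177 - 57340) = -102951 + 334149/(-57517) = -102951 + 334149*(-1/57517) = -102951 - 334149/57517 = -5921766816/57517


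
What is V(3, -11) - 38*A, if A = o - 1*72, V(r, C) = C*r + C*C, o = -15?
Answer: 3394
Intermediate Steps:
V(r, C) = C² + C*r (V(r, C) = C*r + C² = C² + C*r)
A = -87 (A = -15 - 1*72 = -15 - 72 = -87)
V(3, -11) - 38*A = -11*(-11 + 3) - 38*(-87) = -11*(-8) + 3306 = 88 + 3306 = 3394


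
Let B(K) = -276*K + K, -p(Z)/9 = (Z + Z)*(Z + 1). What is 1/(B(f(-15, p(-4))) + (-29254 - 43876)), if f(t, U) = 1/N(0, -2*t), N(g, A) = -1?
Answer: -1/72855 ≈ -1.3726e-5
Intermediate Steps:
p(Z) = -18*Z*(1 + Z) (p(Z) = -9*(Z + Z)*(Z + 1) = -9*2*Z*(1 + Z) = -18*Z*(1 + Z))
f(t, U) = -1 (f(t, U) = 1/(-1) = -1)
B(K) = -275*K
1/(B(f(-15, p(-4))) + (-29254 - 43876)) = 1/(-275*(-1) + (-29254 - 43876)) = 1/(275 - 73130) = 1/(-72855) = -1/72855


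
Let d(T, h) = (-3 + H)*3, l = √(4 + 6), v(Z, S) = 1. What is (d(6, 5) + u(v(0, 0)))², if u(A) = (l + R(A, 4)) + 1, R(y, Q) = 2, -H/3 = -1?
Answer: (3 + √10)² ≈ 37.974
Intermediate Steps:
H = 3 (H = -3*(-1) = 3)
l = √10 ≈ 3.1623
d(T, h) = 0 (d(T, h) = (-3 + 3)*3 = 0*3 = 0)
u(A) = 3 + √10 (u(A) = (√10 + 2) + 1 = (2 + √10) + 1 = 3 + √10)
(d(6, 5) + u(v(0, 0)))² = (0 + (3 + √10))² = (3 + √10)²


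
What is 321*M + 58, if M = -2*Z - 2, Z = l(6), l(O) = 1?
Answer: -1226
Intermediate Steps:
Z = 1
M = -4 (M = -2*1 - 2 = -2 - 2 = -4)
321*M + 58 = 321*(-4) + 58 = -1284 + 58 = -1226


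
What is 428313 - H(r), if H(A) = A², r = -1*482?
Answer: 195989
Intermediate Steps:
r = -482
428313 - H(r) = 428313 - 1*(-482)² = 428313 - 1*232324 = 428313 - 232324 = 195989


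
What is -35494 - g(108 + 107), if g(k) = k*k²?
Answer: -9973869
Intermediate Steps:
g(k) = k³
-35494 - g(108 + 107) = -35494 - (108 + 107)³ = -35494 - 1*215³ = -35494 - 1*9938375 = -35494 - 9938375 = -9973869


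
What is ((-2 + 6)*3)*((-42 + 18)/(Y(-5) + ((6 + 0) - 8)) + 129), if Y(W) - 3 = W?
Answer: 1620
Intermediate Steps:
Y(W) = 3 + W
((-2 + 6)*3)*((-42 + 18)/(Y(-5) + ((6 + 0) - 8)) + 129) = ((-2 + 6)*3)*((-42 + 18)/((3 - 5) + ((6 + 0) - 8)) + 129) = (4*3)*(-24/(-2 + (6 - 8)) + 129) = 12*(-24/(-2 - 2) + 129) = 12*(-24/(-4) + 129) = 12*(-24*(-1/4) + 129) = 12*(6 + 129) = 12*135 = 1620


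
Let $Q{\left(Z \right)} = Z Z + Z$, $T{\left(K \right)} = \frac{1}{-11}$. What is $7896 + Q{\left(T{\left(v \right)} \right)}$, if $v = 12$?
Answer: $\frac{955406}{121} \approx 7895.9$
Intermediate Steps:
$T{\left(K \right)} = - \frac{1}{11}$
$Q{\left(Z \right)} = Z + Z^{2}$ ($Q{\left(Z \right)} = Z^{2} + Z = Z + Z^{2}$)
$7896 + Q{\left(T{\left(v \right)} \right)} = 7896 - \frac{1 - \frac{1}{11}}{11} = 7896 - \frac{10}{121} = \frac{955406}{121}$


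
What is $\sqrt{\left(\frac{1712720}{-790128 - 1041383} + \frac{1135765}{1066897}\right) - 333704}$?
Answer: $\frac{i \sqrt{7539431330987744984163876299}}{150310276259} \approx 577.67 i$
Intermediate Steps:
$\sqrt{\left(\frac{1712720}{-790128 - 1041383} + \frac{1135765}{1066897}\right) - 333704} = \sqrt{\left(\frac{1712720}{-790128 - 1041383} + 1135765 \cdot \frac{1}{1066897}\right) - 333704} = \sqrt{\left(\frac{1712720}{-1831511} + \frac{1135765}{1066897}\right) - 333704} = \sqrt{\left(1712720 \left(- \frac{1}{1831511}\right) + \frac{1135765}{1066897}\right) - 333704} = \sqrt{\left(- \frac{1712720}{1831511} + \frac{1135765}{1066897}\right) - 333704} = \sqrt{\frac{252870261075}{1954033591367} - 333704} = \sqrt{- \frac{652068572703272293}{1954033591367}} = \frac{i \sqrt{7539431330987744984163876299}}{150310276259}$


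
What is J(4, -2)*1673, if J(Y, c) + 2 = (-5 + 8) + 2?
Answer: 5019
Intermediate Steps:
J(Y, c) = 3 (J(Y, c) = -2 + ((-5 + 8) + 2) = -2 + (3 + 2) = -2 + 5 = 3)
J(4, -2)*1673 = 3*1673 = 5019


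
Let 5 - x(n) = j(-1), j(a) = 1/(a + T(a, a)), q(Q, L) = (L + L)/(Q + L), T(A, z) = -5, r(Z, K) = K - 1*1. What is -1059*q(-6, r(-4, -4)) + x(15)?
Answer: -63199/66 ≈ -957.56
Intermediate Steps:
r(Z, K) = -1 + K (r(Z, K) = K - 1 = -1 + K)
q(Q, L) = 2*L/(L + Q) (q(Q, L) = (2*L)/(L + Q) = 2*L/(L + Q))
j(a) = 1/(-5 + a) (j(a) = 1/(a - 5) = 1/(-5 + a))
x(n) = 31/6 (x(n) = 5 - 1/(-5 - 1) = 5 - 1/(-6) = 5 - 1*(-1/6) = 5 + 1/6 = 31/6)
-1059*q(-6, r(-4, -4)) + x(15) = -2118*(-1 - 4)/((-1 - 4) - 6) + 31/6 = -2118*(-5)/(-5 - 6) + 31/6 = -2118*(-5)/(-11) + 31/6 = -2118*(-5)*(-1)/11 + 31/6 = -1059*10/11 + 31/6 = -10590/11 + 31/6 = -63199/66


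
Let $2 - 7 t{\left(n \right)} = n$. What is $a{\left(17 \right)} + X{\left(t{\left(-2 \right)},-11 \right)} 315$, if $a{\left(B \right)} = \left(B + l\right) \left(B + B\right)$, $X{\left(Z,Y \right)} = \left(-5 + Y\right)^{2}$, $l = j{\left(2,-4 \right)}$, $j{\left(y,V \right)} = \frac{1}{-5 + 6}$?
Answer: $81252$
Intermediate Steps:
$j{\left(y,V \right)} = 1$ ($j{\left(y,V \right)} = 1^{-1} = 1$)
$l = 1$
$t{\left(n \right)} = \frac{2}{7} - \frac{n}{7}$
$a{\left(B \right)} = 2 B \left(1 + B\right)$ ($a{\left(B \right)} = \left(B + 1\right) \left(B + B\right) = \left(1 + B\right) 2 B = 2 B \left(1 + B\right)$)
$a{\left(17 \right)} + X{\left(t{\left(-2 \right)},-11 \right)} 315 = 2 \cdot 17 \left(1 + 17\right) + \left(-5 - 11\right)^{2} \cdot 315 = 2 \cdot 17 \cdot 18 + \left(-16\right)^{2} \cdot 315 = 612 + 256 \cdot 315 = 612 + 80640 = 81252$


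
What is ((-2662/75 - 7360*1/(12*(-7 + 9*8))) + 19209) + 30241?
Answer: 16056648/325 ≈ 49405.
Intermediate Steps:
((-2662/75 - 7360*1/(12*(-7 + 9*8))) + 19209) + 30241 = ((-2662*1/75 - 7360*1/(12*(-7 + 72))) + 19209) + 30241 = ((-2662/75 - 7360/(65*12)) + 19209) + 30241 = ((-2662/75 - 7360/780) + 19209) + 30241 = ((-2662/75 - 7360*1/780) + 19209) + 30241 = ((-2662/75 - 368/39) + 19209) + 30241 = (-14602/325 + 19209) + 30241 = 6228323/325 + 30241 = 16056648/325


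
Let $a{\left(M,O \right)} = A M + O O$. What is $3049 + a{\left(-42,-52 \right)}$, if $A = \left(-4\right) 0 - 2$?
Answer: $5837$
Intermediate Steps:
$A = -2$ ($A = 0 - 2 = -2$)
$a{\left(M,O \right)} = O^{2} - 2 M$ ($a{\left(M,O \right)} = - 2 M + O O = - 2 M + O^{2} = O^{2} - 2 M$)
$3049 + a{\left(-42,-52 \right)} = 3049 - \left(-84 - \left(-52\right)^{2}\right) = 3049 + \left(2704 + 84\right) = 3049 + 2788 = 5837$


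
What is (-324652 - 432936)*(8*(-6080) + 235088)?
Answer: -141250767424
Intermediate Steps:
(-324652 - 432936)*(8*(-6080) + 235088) = -757588*(-48640 + 235088) = -757588*186448 = -141250767424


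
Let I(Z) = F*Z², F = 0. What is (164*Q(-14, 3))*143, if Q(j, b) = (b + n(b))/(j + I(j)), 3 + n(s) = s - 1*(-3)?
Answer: -70356/7 ≈ -10051.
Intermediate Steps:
n(s) = s (n(s) = -3 + (s - 1*(-3)) = -3 + (s + 3) = -3 + (3 + s) = s)
I(Z) = 0 (I(Z) = 0*Z² = 0)
Q(j, b) = 2*b/j (Q(j, b) = (b + b)/(j + 0) = (2*b)/j = 2*b/j)
(164*Q(-14, 3))*143 = (164*(2*3/(-14)))*143 = (164*(2*3*(-1/14)))*143 = (164*(-3/7))*143 = -492/7*143 = -70356/7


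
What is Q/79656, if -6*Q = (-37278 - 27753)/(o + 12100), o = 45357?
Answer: 21677/9153589584 ≈ 2.3681e-6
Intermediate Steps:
Q = 21677/114914 (Q = -(-37278 - 27753)/(6*(45357 + 12100)) = -(-21677)/(2*57457) = -⅙*(-65031/57457) = 21677/114914 ≈ 0.18864)
Q/79656 = (21677/114914)/79656 = (21677/114914)*(1/79656) = 21677/9153589584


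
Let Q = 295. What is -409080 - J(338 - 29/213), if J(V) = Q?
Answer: -409375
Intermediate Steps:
J(V) = 295
-409080 - J(338 - 29/213) = -409080 - 1*295 = -409080 - 295 = -409375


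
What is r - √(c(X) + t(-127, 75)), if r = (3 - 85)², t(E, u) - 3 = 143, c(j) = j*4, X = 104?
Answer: 6724 - √562 ≈ 6700.3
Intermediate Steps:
c(j) = 4*j
t(E, u) = 146 (t(E, u) = 3 + 143 = 146)
r = 6724 (r = (-82)² = 6724)
r - √(c(X) + t(-127, 75)) = 6724 - √(4*104 + 146) = 6724 - √(416 + 146) = 6724 - √562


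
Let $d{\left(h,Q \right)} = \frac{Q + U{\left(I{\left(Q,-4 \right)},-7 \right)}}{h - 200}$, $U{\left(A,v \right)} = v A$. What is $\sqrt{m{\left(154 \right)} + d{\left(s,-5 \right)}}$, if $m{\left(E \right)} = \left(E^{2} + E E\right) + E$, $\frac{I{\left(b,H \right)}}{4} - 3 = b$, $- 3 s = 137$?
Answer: $\frac{\sqrt{25847127273}}{737} \approx 218.14$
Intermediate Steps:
$s = - \frac{137}{3}$ ($s = \left(- \frac{1}{3}\right) 137 = - \frac{137}{3} \approx -45.667$)
$I{\left(b,H \right)} = 12 + 4 b$
$U{\left(A,v \right)} = A v$
$m{\left(E \right)} = E + 2 E^{2}$ ($m{\left(E \right)} = \left(E^{2} + E^{2}\right) + E = 2 E^{2} + E = E + 2 E^{2}$)
$d{\left(h,Q \right)} = \frac{-84 - 27 Q}{-200 + h}$ ($d{\left(h,Q \right)} = \frac{Q + \left(12 + 4 Q\right) \left(-7\right)}{h - 200} = \frac{Q - \left(84 + 28 Q\right)}{-200 + h} = \frac{-84 - 27 Q}{-200 + h}$)
$\sqrt{m{\left(154 \right)} + d{\left(s,-5 \right)}} = \sqrt{154 \left(1 + 2 \cdot 154\right) + \frac{3 \left(-28 - -45\right)}{-200 - \frac{137}{3}}} = \sqrt{154 \left(1 + 308\right) + \frac{3 \left(-28 + 45\right)}{- \frac{737}{3}}} = \sqrt{154 \cdot 309 + 3 \left(- \frac{3}{737}\right) 17} = \sqrt{47586 - \frac{153}{737}} = \sqrt{\frac{35070729}{737}} = \frac{\sqrt{25847127273}}{737}$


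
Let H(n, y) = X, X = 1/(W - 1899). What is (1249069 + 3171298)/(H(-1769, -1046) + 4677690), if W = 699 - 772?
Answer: 1245280532/1317772097 ≈ 0.94499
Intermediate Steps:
W = -73
X = -1/1972 (X = 1/(-73 - 1899) = 1/(-1972) = -1/1972 ≈ -0.00050710)
H(n, y) = -1/1972
(1249069 + 3171298)/(H(-1769, -1046) + 4677690) = (1249069 + 3171298)/(-1/1972 + 4677690) = 4420367/(9224404679/1972) = 4420367*(1972/9224404679) = 1245280532/1317772097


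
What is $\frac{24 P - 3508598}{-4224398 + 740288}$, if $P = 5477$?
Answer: $\frac{48245}{49773} \approx 0.9693$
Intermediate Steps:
$\frac{24 P - 3508598}{-4224398 + 740288} = \frac{24 \cdot 5477 - 3508598}{-4224398 + 740288} = \frac{131448 - 3508598}{-3484110} = \left(-3377150\right) \left(- \frac{1}{3484110}\right) = \frac{48245}{49773}$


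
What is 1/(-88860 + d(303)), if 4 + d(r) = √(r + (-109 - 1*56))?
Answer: -44432/3948405179 - √138/7896810358 ≈ -1.1255e-5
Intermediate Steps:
d(r) = -4 + √(-165 + r) (d(r) = -4 + √(r + (-109 - 1*56)) = -4 + √(r + (-109 - 56)) = -4 + √(r - 165) = -4 + √(-165 + r))
1/(-88860 + d(303)) = 1/(-88860 + (-4 + √(-165 + 303))) = 1/(-88860 + (-4 + √138)) = 1/(-88864 + √138)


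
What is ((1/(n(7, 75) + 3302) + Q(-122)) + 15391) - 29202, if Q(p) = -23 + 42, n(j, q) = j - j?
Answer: -45541183/3302 ≈ -13792.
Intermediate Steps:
n(j, q) = 0
Q(p) = 19
((1/(n(7, 75) + 3302) + Q(-122)) + 15391) - 29202 = ((1/(0 + 3302) + 19) + 15391) - 29202 = ((1/3302 + 19) + 15391) - 29202 = (62739/3302 + 15391) - 29202 = 50883821/3302 - 29202 = -45541183/3302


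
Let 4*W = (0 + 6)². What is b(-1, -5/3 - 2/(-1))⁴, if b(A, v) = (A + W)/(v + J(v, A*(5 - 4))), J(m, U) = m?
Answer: 20736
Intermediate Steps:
W = 9 (W = (0 + 6)²/4 = (¼)*6² = (¼)*36 = 9)
b(A, v) = (9 + A)/(2*v) (b(A, v) = (A + 9)/(v + v) = (9 + A)/((2*v)) = (9 + A)*(1/(2*v)) = (9 + A)/(2*v))
b(-1, -5/3 - 2/(-1))⁴ = ((9 - 1)/(2*(-5/3 - 2/(-1))))⁴ = ((½)*8/(-5*⅓ - 2*(-1)))⁴ = ((½)*8/(-5/3 + 2))⁴ = ((½)*8/(⅓))⁴ = ((½)*3*8)⁴ = 12⁴ = 20736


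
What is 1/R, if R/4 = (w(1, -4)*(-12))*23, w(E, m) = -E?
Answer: 1/1104 ≈ 0.00090580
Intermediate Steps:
R = 1104 (R = 4*((-1*1*(-12))*23) = 4*(-1*(-12)*23) = 4*(12*23) = 4*276 = 1104)
1/R = 1/1104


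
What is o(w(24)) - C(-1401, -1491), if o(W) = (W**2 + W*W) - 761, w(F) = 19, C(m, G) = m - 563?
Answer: 1925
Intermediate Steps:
C(m, G) = -563 + m
o(W) = -761 + 2*W**2 (o(W) = (W**2 + W**2) - 761 = 2*W**2 - 761 = -761 + 2*W**2)
o(w(24)) - C(-1401, -1491) = (-761 + 2*19**2) - (-563 - 1401) = (-761 + 2*361) - 1*(-1964) = (-761 + 722) + 1964 = -39 + 1964 = 1925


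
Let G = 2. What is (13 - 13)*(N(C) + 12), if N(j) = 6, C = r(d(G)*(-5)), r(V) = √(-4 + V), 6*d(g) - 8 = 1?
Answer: 0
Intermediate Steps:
d(g) = 3/2 (d(g) = 4/3 + (⅙)*1 = 4/3 + ⅙ = 3/2)
C = I*√46/2 (C = √(-4 + (3/2)*(-5)) = √(-4 - 15/2) = √(-23/2) = I*√46/2 ≈ 3.3912*I)
(13 - 13)*(N(C) + 12) = (13 - 13)*(6 + 12) = 0*18 = 0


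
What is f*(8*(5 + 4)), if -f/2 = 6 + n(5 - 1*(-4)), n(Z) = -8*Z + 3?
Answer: 9072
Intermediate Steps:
n(Z) = 3 - 8*Z
f = 126 (f = -2*(6 + (3 - 8*(5 - 1*(-4)))) = -2*(6 + (3 - 8*(5 + 4))) = -2*(6 + (3 - 8*9)) = -2*(6 + (3 - 72)) = -2*(6 - 69) = -2*(-63) = 126)
f*(8*(5 + 4)) = 126*(8*(5 + 4)) = 126*(8*9) = 126*72 = 9072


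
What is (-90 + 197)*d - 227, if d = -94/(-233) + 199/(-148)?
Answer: -11300553/34484 ≈ -327.70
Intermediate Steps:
d = -32455/34484 (d = -94*(-1/233) + 199*(-1/148) = 94/233 - 199/148 = -32455/34484 ≈ -0.94116)
(-90 + 197)*d - 227 = (-90 + 197)*(-32455/34484) - 227 = 107*(-32455/34484) - 227 = -3472685/34484 - 227 = -11300553/34484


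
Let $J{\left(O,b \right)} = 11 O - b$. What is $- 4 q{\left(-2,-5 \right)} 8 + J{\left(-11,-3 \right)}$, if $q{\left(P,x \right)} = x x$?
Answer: $-918$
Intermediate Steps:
$J{\left(O,b \right)} = - b + 11 O$
$q{\left(P,x \right)} = x^{2}$
$- 4 q{\left(-2,-5 \right)} 8 + J{\left(-11,-3 \right)} = - 4 \left(-5\right)^{2} \cdot 8 + \left(\left(-1\right) \left(-3\right) + 11 \left(-11\right)\right) = \left(-4\right) 25 \cdot 8 + \left(3 - 121\right) = \left(-100\right) 8 - 118 = -800 - 118 = -918$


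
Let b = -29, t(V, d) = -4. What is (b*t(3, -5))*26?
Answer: 3016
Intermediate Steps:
(b*t(3, -5))*26 = -29*(-4)*26 = 116*26 = 3016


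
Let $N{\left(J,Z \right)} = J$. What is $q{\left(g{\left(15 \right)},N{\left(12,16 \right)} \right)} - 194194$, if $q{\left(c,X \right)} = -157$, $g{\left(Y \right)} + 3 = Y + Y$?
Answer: $-194351$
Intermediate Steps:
$g{\left(Y \right)} = -3 + 2 Y$ ($g{\left(Y \right)} = -3 + \left(Y + Y\right) = -3 + 2 Y$)
$q{\left(g{\left(15 \right)},N{\left(12,16 \right)} \right)} - 194194 = -157 - 194194 = -194351$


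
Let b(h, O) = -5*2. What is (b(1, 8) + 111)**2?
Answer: 10201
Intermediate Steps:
b(h, O) = -10
(b(1, 8) + 111)**2 = (-10 + 111)**2 = 101**2 = 10201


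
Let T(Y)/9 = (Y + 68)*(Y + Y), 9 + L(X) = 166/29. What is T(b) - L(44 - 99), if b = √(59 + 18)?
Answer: 40289/29 + 1224*√77 ≈ 12130.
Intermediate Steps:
L(X) = -95/29 (L(X) = -9 + 166/29 = -95/29)
b = √77 ≈ 8.7750
T(Y) = 18*Y*(68 + Y) (T(Y) = 9*((Y + 68)*(Y + Y)) = 9*((68 + Y)*(2*Y)) = 9*(2*Y*(68 + Y)) = 18*Y*(68 + Y))
T(b) - L(44 - 99) = 18*√77*(68 + √77) - 1*(-95/29) = 18*√77*(68 + √77) + 95/29 = 95/29 + 18*√77*(68 + √77)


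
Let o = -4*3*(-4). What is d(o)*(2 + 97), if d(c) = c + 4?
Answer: 5148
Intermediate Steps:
o = 48 (o = -12*(-4) = 48)
d(c) = 4 + c
d(o)*(2 + 97) = (4 + 48)*(2 + 97) = 52*99 = 5148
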